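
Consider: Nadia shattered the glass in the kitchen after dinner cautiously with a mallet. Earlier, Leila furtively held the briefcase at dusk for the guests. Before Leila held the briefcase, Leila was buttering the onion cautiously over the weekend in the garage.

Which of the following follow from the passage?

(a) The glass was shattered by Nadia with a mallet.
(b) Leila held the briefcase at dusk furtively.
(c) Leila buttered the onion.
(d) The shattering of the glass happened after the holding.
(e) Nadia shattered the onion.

(a), (b), (d)

(a) Entailed — the original entails any weakening of itself; this just drops 'cautiously', 'in the kitchen', 'after dinner'.
(b) Entailed — every conjunct here is already in the original holding event.
(c) Not entailed — 'was buttering' is progressive on an accomplishment; it does not entail the completed 'buttered'.
(d) Entailed — the narrative places the holding before the shattering.
(e) Not entailed — Nadia shattered the glass, not the onion; the onion belongs to the buttering event.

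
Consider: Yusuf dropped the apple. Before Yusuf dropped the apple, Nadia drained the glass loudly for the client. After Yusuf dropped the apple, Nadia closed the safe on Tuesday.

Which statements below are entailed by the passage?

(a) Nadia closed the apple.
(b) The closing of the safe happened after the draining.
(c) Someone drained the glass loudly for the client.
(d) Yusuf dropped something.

(b), (c), (d)

(a) Not entailed — Nadia closed the safe, not the apple; the apple belongs to the dropping event.
(b) Entailed — the narrative places the draining before the closing.
(c) Entailed — the original entails any weakening of itself; this just generalizes the agent.
(d) Entailed — this follows by dropping conjuncts from the dropping event's description.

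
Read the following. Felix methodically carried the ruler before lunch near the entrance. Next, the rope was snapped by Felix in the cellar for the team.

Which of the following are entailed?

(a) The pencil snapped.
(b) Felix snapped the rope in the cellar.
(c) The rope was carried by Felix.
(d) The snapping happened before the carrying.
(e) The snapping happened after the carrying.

(b), (e)

(a) Not entailed — the rope is what snapped, not the pencil.
(b) Entailed — this follows by dropping conjuncts from the snapping event's description.
(c) Not entailed — Felix carried the ruler, not the rope; the rope belongs to the snapping event.
(d) Not entailed — the narrative places the carrying before the snapping, not after.
(e) Entailed — the narrative places the carrying before the snapping.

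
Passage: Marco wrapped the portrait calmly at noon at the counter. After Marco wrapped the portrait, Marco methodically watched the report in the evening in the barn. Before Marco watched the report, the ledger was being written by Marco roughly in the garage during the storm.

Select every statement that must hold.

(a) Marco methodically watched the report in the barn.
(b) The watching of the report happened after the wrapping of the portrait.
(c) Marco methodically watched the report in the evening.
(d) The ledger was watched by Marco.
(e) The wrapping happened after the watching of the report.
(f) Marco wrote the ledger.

(a) Entailed — this follows by dropping conjuncts from the watching event's description.
(b) Entailed — the narrative places the wrapping before the watching.
(c) Entailed — dropping 'in the barn' leaves a sub-description the original still satisfies.
(d) Not entailed — Marco watched the report, not the ledger; the ledger belongs to the writing event.
(e) Not entailed — the narrative places the wrapping before the watching, not after.
(f) Not entailed — 'was writing' is progressive on an accomplishment; it does not entail the completed 'wrote'.

(a), (b), (c)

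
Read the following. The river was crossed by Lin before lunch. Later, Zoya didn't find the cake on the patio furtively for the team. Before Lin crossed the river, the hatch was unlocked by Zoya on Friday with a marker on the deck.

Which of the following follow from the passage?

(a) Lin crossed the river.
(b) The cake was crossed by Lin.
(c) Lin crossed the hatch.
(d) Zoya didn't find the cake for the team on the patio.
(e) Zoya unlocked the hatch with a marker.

(a), (e)

(a) Entailed — this follows by dropping conjuncts from the crossing event's description.
(b) Not entailed — Lin crossed the river, not the cake; the cake belongs to the finding event.
(c) Not entailed — Lin crossed the river, not the hatch; the hatch belongs to the unlocking event.
(d) Not entailed — dropping 'furtively' under negation is not valid — the original leaves open that Zoya found the cake some other way.
(e) Entailed — every conjunct here is already in the original unlocking event.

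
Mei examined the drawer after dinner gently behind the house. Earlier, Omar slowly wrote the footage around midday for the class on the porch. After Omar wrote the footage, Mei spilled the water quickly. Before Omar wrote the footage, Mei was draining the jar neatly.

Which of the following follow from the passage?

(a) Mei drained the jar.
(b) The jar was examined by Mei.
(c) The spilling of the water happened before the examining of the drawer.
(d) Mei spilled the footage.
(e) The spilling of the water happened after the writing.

(a) Not entailed — 'was draining' is progressive on an accomplishment; it does not entail the completed 'drained'.
(b) Not entailed — Mei examined the drawer, not the jar; the jar belongs to the draining event.
(c) Not entailed — the narrative doesn't order the spilling relative to the examining.
(d) Not entailed — Mei spilled the water, not the footage; the footage belongs to the writing event.
(e) Entailed — the narrative places the writing before the spilling.

(e)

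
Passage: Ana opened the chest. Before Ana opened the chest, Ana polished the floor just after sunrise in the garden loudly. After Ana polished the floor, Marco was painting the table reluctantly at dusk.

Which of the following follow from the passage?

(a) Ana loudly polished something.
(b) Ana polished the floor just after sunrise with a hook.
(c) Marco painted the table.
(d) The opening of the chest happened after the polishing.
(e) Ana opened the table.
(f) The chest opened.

(a) Entailed — this follows by dropping conjuncts from the polishing event's description.
(b) Not entailed — 'with a hook' adds information not in the original event.
(c) Not entailed — 'was painting' is progressive on an accomplishment; it does not entail the completed 'painted'.
(d) Entailed — the narrative places the polishing before the opening.
(e) Not entailed — Ana opened the chest, not the table; the table belongs to the painting event.
(f) Entailed — 'Ana opened the chest' is causative; it entails the inchoative 'the chest opened'.

(a), (d), (f)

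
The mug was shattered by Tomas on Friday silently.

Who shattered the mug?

'Tomas' marks the agent of the shattering event.

Tomas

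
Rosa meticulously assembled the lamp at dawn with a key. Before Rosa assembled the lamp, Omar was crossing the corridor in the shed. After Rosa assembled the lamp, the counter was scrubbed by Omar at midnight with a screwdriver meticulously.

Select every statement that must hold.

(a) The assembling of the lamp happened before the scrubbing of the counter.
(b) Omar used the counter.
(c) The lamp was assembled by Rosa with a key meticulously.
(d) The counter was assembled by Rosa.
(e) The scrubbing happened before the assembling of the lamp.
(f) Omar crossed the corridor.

(a), (c)

(a) Entailed — the narrative places the assembling before the scrubbing.
(b) Not entailed — the counter is the patient, not an instrument — Omar used a screwdriver.
(c) Entailed — every conjunct here is already in the original assembling event.
(d) Not entailed — Rosa assembled the lamp, not the counter; the counter belongs to the scrubbing event.
(e) Not entailed — the narrative places the assembling before the scrubbing, not after.
(f) Not entailed — 'was crossing' is progressive on an accomplishment; it does not entail the completed 'crossed'.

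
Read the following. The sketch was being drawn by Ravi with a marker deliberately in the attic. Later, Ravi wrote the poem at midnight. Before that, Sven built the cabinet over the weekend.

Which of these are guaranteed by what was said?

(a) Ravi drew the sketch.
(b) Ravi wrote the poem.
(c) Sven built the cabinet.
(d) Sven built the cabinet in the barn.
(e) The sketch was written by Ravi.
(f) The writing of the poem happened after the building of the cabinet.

(b), (c), (f)

(a) Not entailed — 'was drawing' is progressive on an accomplishment; it does not entail the completed 'drew'.
(b) Entailed — this follows by dropping conjuncts from the writing event's description.
(c) Entailed — dropping 'over the weekend' leaves a sub-description the original still satisfies.
(d) Not entailed — 'in the barn' adds information not in the original event.
(e) Not entailed — Ravi wrote the poem, not the sketch; the sketch belongs to the drawing event.
(f) Entailed — the narrative places the building before the writing.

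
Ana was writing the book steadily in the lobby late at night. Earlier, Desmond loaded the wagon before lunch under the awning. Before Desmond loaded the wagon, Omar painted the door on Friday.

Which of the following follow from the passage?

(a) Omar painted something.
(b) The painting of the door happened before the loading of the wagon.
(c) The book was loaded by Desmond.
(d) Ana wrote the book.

(a), (b)

(a) Entailed — every conjunct here is already in the original painting event.
(b) Entailed — the narrative places the painting before the loading.
(c) Not entailed — Desmond loaded the wagon, not the book; the book belongs to the writing event.
(d) Not entailed — 'was writing' is progressive on an accomplishment; it does not entail the completed 'wrote'.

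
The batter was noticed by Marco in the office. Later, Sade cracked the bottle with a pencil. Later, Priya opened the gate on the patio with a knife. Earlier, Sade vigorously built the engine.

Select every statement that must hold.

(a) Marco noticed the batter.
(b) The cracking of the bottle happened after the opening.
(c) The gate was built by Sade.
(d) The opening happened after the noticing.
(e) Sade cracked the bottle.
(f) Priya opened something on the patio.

(a), (d), (e), (f)

(a) Entailed — this follows by dropping conjuncts from the noticing event's description.
(b) Not entailed — the narrative places the cracking before the opening, not after.
(c) Not entailed — Sade built the engine, not the gate; the gate belongs to the opening event.
(d) Entailed — the narrative places the noticing before the opening.
(e) Entailed — the original entails any weakening of itself; this just drops 'with a pencil'.
(f) Entailed — the original entails any weakening of itself; this just drops 'with a knife' and generalizes the patient.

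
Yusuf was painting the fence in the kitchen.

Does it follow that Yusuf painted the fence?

no

'was painting' is progressive; for an accomplishment like 'paint the fence', it doesn't entail completion.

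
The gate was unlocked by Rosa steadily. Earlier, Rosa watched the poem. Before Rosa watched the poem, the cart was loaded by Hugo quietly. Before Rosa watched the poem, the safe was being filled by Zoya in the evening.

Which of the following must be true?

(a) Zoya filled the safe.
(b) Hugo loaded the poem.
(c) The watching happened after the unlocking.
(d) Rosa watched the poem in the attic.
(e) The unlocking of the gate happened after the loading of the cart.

(a) Not entailed — 'was filling' is progressive on an accomplishment; it does not entail the completed 'filled'.
(b) Not entailed — Hugo loaded the cart, not the poem; the poem belongs to the watching event.
(c) Not entailed — the narrative places the watching before the unlocking, not after.
(d) Not entailed — 'in the attic' adds information not in the original event.
(e) Entailed — the narrative places the loading before the unlocking.

(e)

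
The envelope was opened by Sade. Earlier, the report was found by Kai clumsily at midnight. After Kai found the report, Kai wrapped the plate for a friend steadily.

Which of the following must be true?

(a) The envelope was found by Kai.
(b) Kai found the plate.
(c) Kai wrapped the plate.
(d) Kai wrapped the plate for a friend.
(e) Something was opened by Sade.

(c), (d), (e)

(a) Not entailed — Kai found the report, not the envelope; the envelope belongs to the opening event.
(b) Not entailed — Kai found the report, not the plate; the plate belongs to the wrapping event.
(c) Entailed — dropping 'for a friend', 'steadily' leaves a sub-description the original still satisfies.
(d) Entailed — every conjunct here is already in the original wrapping event.
(e) Entailed — every conjunct here is already in the original opening event.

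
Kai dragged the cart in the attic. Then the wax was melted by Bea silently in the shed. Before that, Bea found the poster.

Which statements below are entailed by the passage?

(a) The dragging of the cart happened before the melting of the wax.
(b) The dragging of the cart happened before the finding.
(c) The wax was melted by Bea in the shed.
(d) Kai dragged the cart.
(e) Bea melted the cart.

(a) Entailed — the narrative places the dragging before the melting.
(b) Not entailed — the narrative doesn't order the dragging relative to the finding.
(c) Entailed — this follows by dropping conjuncts from the melting event's description.
(d) Entailed — this follows by dropping conjuncts from the dragging event's description.
(e) Not entailed — Bea melted the wax, not the cart; the cart belongs to the dragging event.

(a), (c), (d)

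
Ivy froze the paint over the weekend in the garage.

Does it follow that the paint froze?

yes

'Ivy froze the paint' is the causative; it entails the inchoative 'the paint froze'.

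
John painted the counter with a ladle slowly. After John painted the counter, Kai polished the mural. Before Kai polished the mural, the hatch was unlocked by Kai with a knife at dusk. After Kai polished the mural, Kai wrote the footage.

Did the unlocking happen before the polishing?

The narrative orders the unlocking before the polishing.

yes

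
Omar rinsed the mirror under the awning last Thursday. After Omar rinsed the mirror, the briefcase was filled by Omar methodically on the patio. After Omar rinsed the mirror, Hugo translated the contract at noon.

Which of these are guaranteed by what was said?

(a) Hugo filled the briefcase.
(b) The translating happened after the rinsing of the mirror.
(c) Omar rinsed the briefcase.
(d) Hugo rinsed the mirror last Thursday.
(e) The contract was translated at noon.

(b), (e)

(a) Not entailed — the passage has Omar filling the briefcase, not Hugo.
(b) Entailed — the narrative places the rinsing before the translating.
(c) Not entailed — Omar rinsed the mirror, not the briefcase; the briefcase belongs to the filling event.
(d) Not entailed — the passage has Omar rinsing the mirror, not Hugo.
(e) Entailed — this follows by dropping conjuncts from the translating event's description.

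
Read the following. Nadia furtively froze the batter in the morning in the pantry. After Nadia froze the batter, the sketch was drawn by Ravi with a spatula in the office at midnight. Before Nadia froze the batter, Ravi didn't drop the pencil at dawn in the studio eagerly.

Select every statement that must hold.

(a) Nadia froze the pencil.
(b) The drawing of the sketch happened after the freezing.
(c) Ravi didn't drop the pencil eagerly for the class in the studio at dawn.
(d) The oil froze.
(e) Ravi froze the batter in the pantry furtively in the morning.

(b), (c)

(a) Not entailed — Nadia froze the batter, not the pencil; the pencil belongs to the dropping event.
(b) Entailed — the narrative places the freezing before the drawing.
(c) Entailed — under negation, adding a further restriction is entailed: if no such dropping event occurred, none occurred for the class either.
(d) Not entailed — the batter is what froze, not the oil.
(e) Not entailed — the passage has Nadia freezing the batter, not Ravi.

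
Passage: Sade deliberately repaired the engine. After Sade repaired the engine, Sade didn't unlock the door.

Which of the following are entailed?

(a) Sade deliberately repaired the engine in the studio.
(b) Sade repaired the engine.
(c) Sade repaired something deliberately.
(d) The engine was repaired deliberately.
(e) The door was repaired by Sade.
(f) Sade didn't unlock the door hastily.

(b), (c), (d), (f)

(a) Not entailed — 'in the studio' adds information not in the original event.
(b) Entailed — dropping 'deliberately' leaves a sub-description the original still satisfies.
(c) Entailed — the original entails any weakening of itself; this just generalizes the patient.
(d) Entailed — the original entails any weakening of itself; this just generalizes the agent.
(e) Not entailed — Sade repaired the engine, not the door; the door belongs to the unlocking event.
(f) Entailed — under negation, adding a further restriction is entailed: if no such unlocking event occurred, none occurred hastily either.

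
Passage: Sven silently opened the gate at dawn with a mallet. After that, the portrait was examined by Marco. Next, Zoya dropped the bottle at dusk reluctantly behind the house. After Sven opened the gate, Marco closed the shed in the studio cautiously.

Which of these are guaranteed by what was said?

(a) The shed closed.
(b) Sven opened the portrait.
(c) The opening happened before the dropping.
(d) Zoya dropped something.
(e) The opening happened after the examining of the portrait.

(a), (c), (d)

(a) Entailed — 'Marco closed the shed' is causative; it entails the inchoative 'the shed closed'.
(b) Not entailed — Sven opened the gate, not the portrait; the portrait belongs to the examining event.
(c) Entailed — the narrative places the opening before the dropping.
(d) Entailed — the original entails any weakening of itself; this just drops 'behind the house', 'at dusk', 'reluctantly' and generalizes the patient.
(e) Not entailed — the narrative places the opening before the examining, not after.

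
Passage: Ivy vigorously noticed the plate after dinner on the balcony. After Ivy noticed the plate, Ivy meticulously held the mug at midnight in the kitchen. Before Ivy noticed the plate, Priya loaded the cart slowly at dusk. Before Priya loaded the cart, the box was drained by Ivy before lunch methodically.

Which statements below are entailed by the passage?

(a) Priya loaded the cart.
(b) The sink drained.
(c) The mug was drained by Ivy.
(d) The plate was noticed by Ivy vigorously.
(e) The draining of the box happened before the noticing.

(a), (d), (e)

(a) Entailed — dropping 'at dusk', 'slowly' leaves a sub-description the original still satisfies.
(b) Not entailed — the box is what drained, not the sink.
(c) Not entailed — Ivy drained the box, not the mug; the mug belongs to the holding event.
(d) Entailed — the original entails any weakening of itself; this just drops 'after dinner', 'on the balcony'.
(e) Entailed — the narrative places the draining before the noticing.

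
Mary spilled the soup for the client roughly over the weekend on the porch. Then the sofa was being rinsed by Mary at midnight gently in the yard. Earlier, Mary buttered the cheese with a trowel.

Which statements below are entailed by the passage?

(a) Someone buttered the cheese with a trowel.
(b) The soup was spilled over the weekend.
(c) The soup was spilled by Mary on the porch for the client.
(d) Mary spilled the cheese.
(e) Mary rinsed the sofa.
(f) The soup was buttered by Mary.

(a), (b), (c), (e)

(a) Entailed — this follows by dropping conjuncts from the buttering event's description.
(b) Entailed — this follows by dropping conjuncts from the spilling event's description.
(c) Entailed — this follows by dropping conjuncts from the spilling event's description.
(d) Not entailed — Mary spilled the soup, not the cheese; the cheese belongs to the buttering event.
(e) Entailed — 'rinse' is an activity; 'was rinsing' entails that some rinsing happened, so 'rinsed' holds.
(f) Not entailed — Mary buttered the cheese, not the soup; the soup belongs to the spilling event.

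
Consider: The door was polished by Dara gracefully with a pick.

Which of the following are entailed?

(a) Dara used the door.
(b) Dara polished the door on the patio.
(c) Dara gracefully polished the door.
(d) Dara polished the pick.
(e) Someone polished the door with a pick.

(a) Not entailed — the door is the patient, not an instrument — Dara used a pick.
(b) Not entailed — 'on the patio' adds information not in the original event.
(c) Entailed — every conjunct here is already in the original polishing event.
(d) Not entailed — the pick is the instrument, not what was polished.
(e) Entailed — dropping 'gracefully' and generalizing the agent leaves a sub-description the original still satisfies.

(c), (e)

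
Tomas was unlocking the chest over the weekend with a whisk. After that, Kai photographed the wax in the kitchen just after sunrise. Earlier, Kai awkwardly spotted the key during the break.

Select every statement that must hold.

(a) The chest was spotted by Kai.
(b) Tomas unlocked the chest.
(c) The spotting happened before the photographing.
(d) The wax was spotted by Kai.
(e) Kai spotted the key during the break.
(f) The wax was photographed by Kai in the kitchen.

(c), (e), (f)

(a) Not entailed — Kai spotted the key, not the chest; the chest belongs to the unlocking event.
(b) Not entailed — 'was unlocking' is progressive on an accomplishment; it does not entail the completed 'unlocked'.
(c) Entailed — the narrative places the spotting before the photographing.
(d) Not entailed — Kai spotted the key, not the wax; the wax belongs to the photographing event.
(e) Entailed — dropping 'awkwardly' leaves a sub-description the original still satisfies.
(f) Entailed — the original entails any weakening of itself; this just drops 'just after sunrise'.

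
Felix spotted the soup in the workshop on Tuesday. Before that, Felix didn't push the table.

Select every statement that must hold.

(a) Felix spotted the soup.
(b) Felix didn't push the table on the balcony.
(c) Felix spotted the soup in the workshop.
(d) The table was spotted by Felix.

(a) Entailed — the original entails any weakening of itself; this just drops 'on Tuesday', 'in the workshop'.
(b) Entailed — under negation, adding a further restriction is entailed: if no such pushing event occurred, none occurred on the balcony either.
(c) Entailed — the original entails any weakening of itself; this just drops 'on Tuesday'.
(d) Not entailed — Felix spotted the soup, not the table; the table belongs to the pushing event.

(a), (b), (c)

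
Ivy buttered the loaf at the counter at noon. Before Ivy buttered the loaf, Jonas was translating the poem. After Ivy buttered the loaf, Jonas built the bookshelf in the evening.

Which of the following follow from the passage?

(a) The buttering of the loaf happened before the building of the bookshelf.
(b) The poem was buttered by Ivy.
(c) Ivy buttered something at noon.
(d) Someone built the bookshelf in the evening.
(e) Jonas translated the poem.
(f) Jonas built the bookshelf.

(a), (c), (d), (f)

(a) Entailed — the narrative places the buttering before the building.
(b) Not entailed — Ivy buttered the loaf, not the poem; the poem belongs to the translating event.
(c) Entailed — this follows by dropping conjuncts from the buttering event's description.
(d) Entailed — generalizing the agent leaves a sub-description the original still satisfies.
(e) Not entailed — 'was translating' is progressive on an accomplishment; it does not entail the completed 'translated'.
(f) Entailed — every conjunct here is already in the original building event.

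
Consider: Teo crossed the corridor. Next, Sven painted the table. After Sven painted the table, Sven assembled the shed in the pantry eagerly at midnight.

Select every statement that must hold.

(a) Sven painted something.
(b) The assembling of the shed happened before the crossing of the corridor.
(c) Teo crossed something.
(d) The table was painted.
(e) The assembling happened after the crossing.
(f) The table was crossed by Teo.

(a), (c), (d), (e)

(a) Entailed — this follows by dropping conjuncts from the painting event's description.
(b) Not entailed — the narrative places the crossing before the assembling, not after.
(c) Entailed — this follows by dropping conjuncts from the crossing event's description.
(d) Entailed — generalizing the agent leaves a sub-description the original still satisfies.
(e) Entailed — the narrative places the crossing before the assembling.
(f) Not entailed — Teo crossed the corridor, not the table; the table belongs to the painting event.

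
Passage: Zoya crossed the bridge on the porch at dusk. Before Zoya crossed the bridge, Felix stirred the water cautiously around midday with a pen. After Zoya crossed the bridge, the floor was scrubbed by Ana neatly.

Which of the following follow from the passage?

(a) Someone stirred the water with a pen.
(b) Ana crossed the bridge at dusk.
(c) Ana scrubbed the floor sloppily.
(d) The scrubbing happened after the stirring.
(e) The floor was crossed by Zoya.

(a) Entailed — this follows by dropping conjuncts from the stirring event's description.
(b) Not entailed — the passage has Zoya crossing the bridge, not Ana.
(c) Not entailed — 'sloppily' adds a manner not in (and inconsistent with) the original.
(d) Entailed — the narrative places the stirring before the scrubbing.
(e) Not entailed — Zoya crossed the bridge, not the floor; the floor belongs to the scrubbing event.

(a), (d)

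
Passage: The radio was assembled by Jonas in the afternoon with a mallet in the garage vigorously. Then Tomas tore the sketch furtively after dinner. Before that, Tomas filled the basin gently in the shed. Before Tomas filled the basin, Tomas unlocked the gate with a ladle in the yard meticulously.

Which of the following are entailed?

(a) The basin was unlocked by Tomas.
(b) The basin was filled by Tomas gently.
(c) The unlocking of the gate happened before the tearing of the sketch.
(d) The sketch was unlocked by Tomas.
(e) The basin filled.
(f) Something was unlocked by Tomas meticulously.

(a) Not entailed — Tomas unlocked the gate, not the basin; the basin belongs to the filling event.
(b) Entailed — dropping 'in the shed' leaves a sub-description the original still satisfies.
(c) Entailed — the narrative places the unlocking before the tearing.
(d) Not entailed — Tomas unlocked the gate, not the sketch; the sketch belongs to the tearing event.
(e) Entailed — 'Tomas filled the basin' is causative; it entails the inchoative 'the basin filled'.
(f) Entailed — the original entails any weakening of itself; this just drops 'with a ladle', 'in the yard' and generalizes the patient.

(b), (c), (e), (f)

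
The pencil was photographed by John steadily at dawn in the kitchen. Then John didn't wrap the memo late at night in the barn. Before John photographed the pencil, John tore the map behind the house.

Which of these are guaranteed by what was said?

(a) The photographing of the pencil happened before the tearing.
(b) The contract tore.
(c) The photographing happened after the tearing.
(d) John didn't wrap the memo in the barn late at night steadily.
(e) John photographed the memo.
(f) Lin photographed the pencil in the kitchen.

(a) Not entailed — the narrative places the tearing before the photographing, not after.
(b) Not entailed — the map is what tore, not the contract.
(c) Entailed — the narrative places the tearing before the photographing.
(d) Entailed — under negation, adding a further restriction is entailed: if no such wrapping event occurred, none occurred steadily either.
(e) Not entailed — John photographed the pencil, not the memo; the memo belongs to the wrapping event.
(f) Not entailed — the passage has John photographing the pencil, not Lin.

(c), (d)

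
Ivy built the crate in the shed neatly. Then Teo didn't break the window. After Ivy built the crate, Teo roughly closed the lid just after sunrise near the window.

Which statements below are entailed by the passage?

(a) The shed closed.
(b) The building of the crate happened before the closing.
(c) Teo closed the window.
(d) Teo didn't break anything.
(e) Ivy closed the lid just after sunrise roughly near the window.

(a) Not entailed — the lid is what closed, not the shed.
(b) Entailed — the narrative places the building before the closing.
(c) Not entailed — Teo closed the lid, not the window; the window belongs to the breaking event.
(d) Not entailed — the original only denies this specific event; Teo may have broken something else.
(e) Not entailed — the passage has Teo closing the lid, not Ivy.

(b)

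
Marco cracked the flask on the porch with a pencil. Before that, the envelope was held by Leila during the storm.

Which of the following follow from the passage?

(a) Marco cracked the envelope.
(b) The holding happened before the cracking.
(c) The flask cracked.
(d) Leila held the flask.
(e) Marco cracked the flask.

(b), (c), (e)

(a) Not entailed — Marco cracked the flask, not the envelope; the envelope belongs to the holding event.
(b) Entailed — the narrative places the holding before the cracking.
(c) Entailed — 'Marco cracked the flask' is causative; it entails the inchoative 'the flask cracked'.
(d) Not entailed — Leila held the envelope, not the flask; the flask belongs to the cracking event.
(e) Entailed — this follows by dropping conjuncts from the cracking event's description.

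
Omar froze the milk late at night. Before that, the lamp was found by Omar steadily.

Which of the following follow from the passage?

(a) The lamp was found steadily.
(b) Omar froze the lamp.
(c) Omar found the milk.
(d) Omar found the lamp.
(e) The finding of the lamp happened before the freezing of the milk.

(a) Entailed — generalizing the agent leaves a sub-description the original still satisfies.
(b) Not entailed — Omar froze the milk, not the lamp; the lamp belongs to the finding event.
(c) Not entailed — Omar found the lamp, not the milk; the milk belongs to the freezing event.
(d) Entailed — the original entails any weakening of itself; this just drops 'steadily'.
(e) Entailed — the narrative places the finding before the freezing.

(a), (d), (e)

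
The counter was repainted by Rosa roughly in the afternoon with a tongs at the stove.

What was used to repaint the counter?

'with a tongs' marks the instrument of the repainting event.

a tongs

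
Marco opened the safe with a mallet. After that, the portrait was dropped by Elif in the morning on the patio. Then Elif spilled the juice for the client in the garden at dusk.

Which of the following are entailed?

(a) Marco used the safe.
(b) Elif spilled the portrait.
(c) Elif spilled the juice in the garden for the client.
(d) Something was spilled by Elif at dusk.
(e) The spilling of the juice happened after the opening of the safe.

(c), (d), (e)

(a) Not entailed — the safe is the patient, not an instrument — Marco used a mallet.
(b) Not entailed — Elif spilled the juice, not the portrait; the portrait belongs to the dropping event.
(c) Entailed — this follows by dropping conjuncts from the spilling event's description.
(d) Entailed — every conjunct here is already in the original spilling event.
(e) Entailed — the narrative places the opening before the spilling.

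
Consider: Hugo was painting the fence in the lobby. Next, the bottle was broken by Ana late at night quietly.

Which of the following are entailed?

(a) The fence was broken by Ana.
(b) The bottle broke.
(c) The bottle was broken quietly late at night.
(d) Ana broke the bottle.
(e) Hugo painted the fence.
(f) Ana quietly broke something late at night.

(b), (c), (d), (f)

(a) Not entailed — Ana broke the bottle, not the fence; the fence belongs to the painting event.
(b) Entailed — 'Ana broke the bottle' is causative; it entails the inchoative 'the bottle broke'.
(c) Entailed — generalizing the agent leaves a sub-description the original still satisfies.
(d) Entailed — dropping 'late at night', 'quietly' leaves a sub-description the original still satisfies.
(e) Not entailed — 'was painting' is progressive on an accomplishment; it does not entail the completed 'painted'.
(f) Entailed — generalizing the patient leaves a sub-description the original still satisfies.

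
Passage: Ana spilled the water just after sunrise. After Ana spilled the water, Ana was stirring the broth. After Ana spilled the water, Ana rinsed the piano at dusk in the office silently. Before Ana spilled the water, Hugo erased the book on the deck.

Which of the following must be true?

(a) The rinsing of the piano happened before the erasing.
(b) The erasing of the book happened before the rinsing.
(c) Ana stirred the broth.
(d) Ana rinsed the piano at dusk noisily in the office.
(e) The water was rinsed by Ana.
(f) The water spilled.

(a) Not entailed — the narrative places the erasing before the rinsing, not after.
(b) Entailed — the narrative places the erasing before the rinsing.
(c) Entailed — 'stir' is an activity; 'was stirring' entails that some stirring happened, so 'stirred' holds.
(d) Not entailed — 'noisily' adds a manner not in (and inconsistent with) the original.
(e) Not entailed — Ana rinsed the piano, not the water; the water belongs to the spilling event.
(f) Entailed — 'Ana spilled the water' is causative; it entails the inchoative 'the water spilled'.

(b), (c), (f)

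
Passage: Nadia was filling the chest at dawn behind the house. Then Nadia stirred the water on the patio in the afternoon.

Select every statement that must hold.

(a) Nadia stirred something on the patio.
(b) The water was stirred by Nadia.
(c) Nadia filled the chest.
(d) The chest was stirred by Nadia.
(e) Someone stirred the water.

(a), (b), (e)

(a) Entailed — every conjunct here is already in the original stirring event.
(b) Entailed — the original entails any weakening of itself; this just drops 'on the patio', 'in the afternoon'.
(c) Not entailed — 'was filling' is progressive on an accomplishment; it does not entail the completed 'filled'.
(d) Not entailed — Nadia stirred the water, not the chest; the chest belongs to the filling event.
(e) Entailed — the original entails any weakening of itself; this just drops 'on the patio', 'in the afternoon' and generalizes the agent.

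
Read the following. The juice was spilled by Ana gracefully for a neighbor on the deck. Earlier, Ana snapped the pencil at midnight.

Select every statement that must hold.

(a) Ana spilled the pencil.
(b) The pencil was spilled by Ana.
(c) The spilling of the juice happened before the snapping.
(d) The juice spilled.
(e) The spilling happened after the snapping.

(a) Not entailed — Ana spilled the juice, not the pencil; the pencil belongs to the snapping event.
(b) Not entailed — Ana spilled the juice, not the pencil; the pencil belongs to the snapping event.
(c) Not entailed — the narrative places the snapping before the spilling, not after.
(d) Entailed — 'Ana spilled the juice' is causative; it entails the inchoative 'the juice spilled'.
(e) Entailed — the narrative places the snapping before the spilling.

(d), (e)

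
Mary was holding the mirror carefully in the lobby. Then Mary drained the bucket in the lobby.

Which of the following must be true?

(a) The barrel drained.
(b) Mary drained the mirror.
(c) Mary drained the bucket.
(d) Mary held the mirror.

(c), (d)

(a) Not entailed — the bucket is what drained, not the barrel.
(b) Not entailed — Mary drained the bucket, not the mirror; the mirror belongs to the holding event.
(c) Entailed — dropping 'in the lobby' leaves a sub-description the original still satisfies.
(d) Entailed — 'hold' is an activity; 'was holding' entails that some holding happened, so 'held' holds.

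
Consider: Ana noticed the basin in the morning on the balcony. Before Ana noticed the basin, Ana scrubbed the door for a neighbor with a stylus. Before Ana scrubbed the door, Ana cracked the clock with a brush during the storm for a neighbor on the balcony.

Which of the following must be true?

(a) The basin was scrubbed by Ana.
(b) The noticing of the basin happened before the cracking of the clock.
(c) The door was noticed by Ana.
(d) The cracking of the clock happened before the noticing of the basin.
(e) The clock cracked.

(a) Not entailed — Ana scrubbed the door, not the basin; the basin belongs to the noticing event.
(b) Not entailed — the narrative places the cracking before the noticing, not after.
(c) Not entailed — Ana noticed the basin, not the door; the door belongs to the scrubbing event.
(d) Entailed — the narrative places the cracking before the noticing.
(e) Entailed — 'Ana cracked the clock' is causative; it entails the inchoative 'the clock cracked'.

(d), (e)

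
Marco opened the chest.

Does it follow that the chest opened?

yes

'Marco opened the chest' is the causative; it entails the inchoative 'the chest opened'.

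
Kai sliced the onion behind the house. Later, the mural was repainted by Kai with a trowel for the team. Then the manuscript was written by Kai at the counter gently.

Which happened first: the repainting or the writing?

the repainting

The connectives place the repainting before the writing.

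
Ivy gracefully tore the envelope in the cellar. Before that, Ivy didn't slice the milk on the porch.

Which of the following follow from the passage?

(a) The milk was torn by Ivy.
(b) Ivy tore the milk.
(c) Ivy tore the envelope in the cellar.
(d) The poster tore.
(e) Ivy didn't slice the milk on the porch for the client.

(c), (e)

(a) Not entailed — Ivy tore the envelope, not the milk; the milk belongs to the slicing event.
(b) Not entailed — Ivy tore the envelope, not the milk; the milk belongs to the slicing event.
(c) Entailed — the original entails any weakening of itself; this just drops 'gracefully'.
(d) Not entailed — the envelope is what tore, not the poster.
(e) Entailed — under negation, adding a further restriction is entailed: if no such slicing event occurred, none occurred for the client either.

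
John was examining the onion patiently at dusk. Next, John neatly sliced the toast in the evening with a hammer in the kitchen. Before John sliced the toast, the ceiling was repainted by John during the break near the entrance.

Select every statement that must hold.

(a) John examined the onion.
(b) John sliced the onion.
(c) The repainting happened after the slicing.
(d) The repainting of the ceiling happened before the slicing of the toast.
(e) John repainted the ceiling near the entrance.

(a) Entailed — 'examine' is an activity; 'was examining' entails that some examining happened, so 'examined' holds.
(b) Not entailed — John sliced the toast, not the onion; the onion belongs to the examining event.
(c) Not entailed — the narrative places the repainting before the slicing, not after.
(d) Entailed — the narrative places the repainting before the slicing.
(e) Entailed — the original entails any weakening of itself; this just drops 'during the break'.

(a), (d), (e)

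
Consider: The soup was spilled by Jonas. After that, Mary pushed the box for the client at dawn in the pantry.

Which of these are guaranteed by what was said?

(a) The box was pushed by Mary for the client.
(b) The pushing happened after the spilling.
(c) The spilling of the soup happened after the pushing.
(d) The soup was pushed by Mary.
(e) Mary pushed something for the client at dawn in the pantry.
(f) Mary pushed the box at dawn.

(a), (b), (e), (f)

(a) Entailed — the original entails any weakening of itself; this just drops 'at dawn', 'in the pantry'.
(b) Entailed — the narrative places the spilling before the pushing.
(c) Not entailed — the narrative places the spilling before the pushing, not after.
(d) Not entailed — Mary pushed the box, not the soup; the soup belongs to the spilling event.
(e) Entailed — every conjunct here is already in the original pushing event.
(f) Entailed — the original entails any weakening of itself; this just drops 'for the client', 'in the pantry'.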